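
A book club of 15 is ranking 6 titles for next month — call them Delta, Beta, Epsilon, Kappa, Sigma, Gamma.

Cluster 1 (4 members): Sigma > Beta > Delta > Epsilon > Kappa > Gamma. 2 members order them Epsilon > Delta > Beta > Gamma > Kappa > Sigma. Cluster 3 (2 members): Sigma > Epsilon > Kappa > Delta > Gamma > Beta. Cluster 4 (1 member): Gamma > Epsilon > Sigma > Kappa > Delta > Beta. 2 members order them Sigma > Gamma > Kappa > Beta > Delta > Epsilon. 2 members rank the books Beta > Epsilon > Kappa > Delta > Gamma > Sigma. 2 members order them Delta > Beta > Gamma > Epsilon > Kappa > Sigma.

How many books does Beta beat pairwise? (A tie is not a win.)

Beta against each rival (15 members):
Beta vs Delta: Beta wins 8–7.
Beta vs Epsilon: 10 to 5, Beta.
Beta vs Kappa: Beta wins 10–5.
Beta vs Sigma: 6 to 9, Sigma.
Beta vs Gamma: 10 to 5, Beta.
Beta beats Delta, Epsilon, Kappa, Gamma; loses to Sigma — 4 pairwise wins.

4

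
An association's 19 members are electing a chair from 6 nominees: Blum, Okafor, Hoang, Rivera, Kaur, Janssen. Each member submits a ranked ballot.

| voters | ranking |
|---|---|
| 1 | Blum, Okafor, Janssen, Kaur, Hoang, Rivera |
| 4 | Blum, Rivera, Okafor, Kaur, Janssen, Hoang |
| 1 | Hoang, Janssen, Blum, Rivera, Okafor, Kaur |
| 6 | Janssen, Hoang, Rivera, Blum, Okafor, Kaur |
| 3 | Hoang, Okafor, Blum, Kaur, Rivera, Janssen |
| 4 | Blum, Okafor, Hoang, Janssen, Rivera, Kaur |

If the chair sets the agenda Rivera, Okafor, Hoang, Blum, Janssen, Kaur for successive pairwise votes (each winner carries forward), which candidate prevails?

Round 1: Rivera vs Okafor — 11–8, Rivera advances.
Round 2: Rivera vs Hoang — 4–15, Hoang advances.
Round 3: Hoang vs Blum — 10–9, Hoang advances.
Round 4: Hoang vs Janssen — 8–11, Janssen advances.
Round 5: Janssen vs Kaur — 12–7, Janssen advances.
Janssen survives the agenda.

Janssen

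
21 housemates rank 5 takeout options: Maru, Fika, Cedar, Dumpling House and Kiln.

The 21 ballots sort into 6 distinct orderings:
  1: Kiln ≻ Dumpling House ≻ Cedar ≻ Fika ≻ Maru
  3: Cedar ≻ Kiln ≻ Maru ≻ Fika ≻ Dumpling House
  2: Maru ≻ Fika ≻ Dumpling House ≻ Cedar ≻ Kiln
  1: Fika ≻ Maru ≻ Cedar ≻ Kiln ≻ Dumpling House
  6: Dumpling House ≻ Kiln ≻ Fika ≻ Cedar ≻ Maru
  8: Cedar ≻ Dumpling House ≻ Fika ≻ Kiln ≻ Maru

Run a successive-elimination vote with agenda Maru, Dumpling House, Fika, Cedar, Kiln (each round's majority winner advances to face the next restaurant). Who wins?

Cedar

Round 1: Maru vs Dumpling House — 6–15, Dumpling House advances.
Round 2: Dumpling House vs Fika — 15–6, Dumpling House advances.
Round 3: Dumpling House vs Cedar — 9–12, Cedar advances.
Round 4: Cedar vs Kiln — 14–7, Cedar advances.
The agenda winner is Cedar.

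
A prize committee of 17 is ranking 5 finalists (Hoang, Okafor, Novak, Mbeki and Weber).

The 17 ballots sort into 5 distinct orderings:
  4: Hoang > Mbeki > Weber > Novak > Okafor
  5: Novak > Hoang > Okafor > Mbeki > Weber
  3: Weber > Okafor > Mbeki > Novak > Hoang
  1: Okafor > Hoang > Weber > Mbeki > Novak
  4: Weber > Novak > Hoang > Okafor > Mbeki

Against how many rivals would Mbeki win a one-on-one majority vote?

Mbeki against each rival (17 jurors):
Mbeki vs Hoang: 3 to 14, Hoang.
Mbeki vs Okafor: Okafor wins 13–4.
Mbeki vs Novak: 8 to 9, Novak.
Mbeki vs Weber: 4+5 = 9 for Mbeki, 8 for Weber — Mbeki by 9–8.
Mbeki beats Weber; loses to Hoang, Okafor, Novak — 1 pairwise win.

1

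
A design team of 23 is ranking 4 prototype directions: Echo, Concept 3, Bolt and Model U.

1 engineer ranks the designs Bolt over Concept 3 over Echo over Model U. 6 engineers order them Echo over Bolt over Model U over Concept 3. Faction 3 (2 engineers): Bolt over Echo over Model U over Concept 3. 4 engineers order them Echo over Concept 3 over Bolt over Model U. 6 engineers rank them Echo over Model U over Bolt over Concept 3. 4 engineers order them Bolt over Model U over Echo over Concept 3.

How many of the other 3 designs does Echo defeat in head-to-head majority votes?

Echo against each rival (23 engineers):
Echo vs Concept 3: Echo, 22–1.
Echo vs Bolt: Echo is ranked higher on 6+4+6 = 16 ballots, Bolt on 7. Echo wins 16–7.
Echo vs Model U: 19 to 4, Echo.
Echo beats Concept 3, Bolt, Model U — 3 pairwise wins.

3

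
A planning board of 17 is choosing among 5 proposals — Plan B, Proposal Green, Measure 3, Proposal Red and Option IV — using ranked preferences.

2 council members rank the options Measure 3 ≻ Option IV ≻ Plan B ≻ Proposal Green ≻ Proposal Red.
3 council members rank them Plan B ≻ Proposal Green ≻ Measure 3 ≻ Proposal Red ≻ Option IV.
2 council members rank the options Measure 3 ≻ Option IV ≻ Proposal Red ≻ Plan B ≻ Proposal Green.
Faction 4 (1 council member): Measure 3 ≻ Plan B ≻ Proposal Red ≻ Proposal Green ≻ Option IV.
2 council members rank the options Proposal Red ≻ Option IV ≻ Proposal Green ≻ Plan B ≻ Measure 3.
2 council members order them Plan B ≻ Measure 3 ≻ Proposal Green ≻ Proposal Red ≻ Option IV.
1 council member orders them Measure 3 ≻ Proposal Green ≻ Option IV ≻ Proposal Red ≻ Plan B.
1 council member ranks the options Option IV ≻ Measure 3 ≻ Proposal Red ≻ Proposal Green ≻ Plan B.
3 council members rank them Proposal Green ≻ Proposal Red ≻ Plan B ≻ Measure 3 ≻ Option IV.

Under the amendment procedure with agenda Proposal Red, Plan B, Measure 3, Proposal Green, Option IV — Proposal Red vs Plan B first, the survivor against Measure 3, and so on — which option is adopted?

Measure 3

Round 1: Proposal Red vs Plan B — 9–8, Proposal Red advances.
Round 2: Proposal Red vs Measure 3 — 5–12, Measure 3 advances.
Round 3: Measure 3 vs Proposal Green — 9–8, Measure 3 advances.
Round 4: Measure 3 vs Option IV — 14–3, Measure 3 advances.
The agenda winner is Measure 3.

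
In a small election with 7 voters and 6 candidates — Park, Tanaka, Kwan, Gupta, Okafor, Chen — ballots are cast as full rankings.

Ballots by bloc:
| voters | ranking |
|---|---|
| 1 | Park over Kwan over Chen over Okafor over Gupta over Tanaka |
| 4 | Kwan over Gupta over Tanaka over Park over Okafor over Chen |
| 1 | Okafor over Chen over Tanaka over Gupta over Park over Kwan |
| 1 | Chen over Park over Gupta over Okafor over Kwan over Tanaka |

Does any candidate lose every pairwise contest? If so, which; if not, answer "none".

Chen

Head-to-head results (7 voters):
Park vs Tanaka: Park preferred on 1+1 = 2 ballots; Tanaka wins 5–2.
Park vs Kwan: 1+1+1 = 3 for Park, 4 for Kwan — Kwan by 4–3.
Park vs Gupta: Gupta, 5–2.
Park vs Okafor: 6 to 1, Park.
Park–Chen: Park 5–2.
Tanaka vs Kwan: Tanaka is ranked higher on 1 ballot, Kwan on 6. Kwan wins 6–1.
Tanaka vs Gupta: 1 to 6, Gupta.
Tanaka vs Okafor: 4 to 3, Tanaka.
Tanaka vs Chen: Tanaka is ranked higher on 4 ballots, Chen on 3. Tanaka wins 4–3.
Kwan–Gupta: Kwan 5–2.
Kwan vs Okafor: Kwan, 5–2.
Kwan vs Chen: Kwan, 5–2.
Gupta vs Okafor: Gupta preferred on 4+1 = 5 ballots; Gupta wins 5–2.
Gupta vs Chen: Gupta, 4–3.
Okafor vs Chen: Okafor is ranked higher on 4+1 = 5 ballots, Chen on 2. Okafor wins 5–2.
Chen loses to every other candidate — it is the Condorcet loser.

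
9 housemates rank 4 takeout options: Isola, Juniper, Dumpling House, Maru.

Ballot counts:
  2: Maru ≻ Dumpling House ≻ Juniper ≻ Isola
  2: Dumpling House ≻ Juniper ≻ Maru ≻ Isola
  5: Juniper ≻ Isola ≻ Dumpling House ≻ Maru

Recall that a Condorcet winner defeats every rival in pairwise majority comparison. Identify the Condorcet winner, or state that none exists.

Juniper

Check each pair by majority over 9 ballots:
Isola–Juniper: Juniper 9–0.
Isola–Dumpling House: Isola 5–4.
Isola vs Maru: Isola, 5–4.
Juniper vs Dumpling House: Juniper, 5–4.
Juniper–Maru: Juniper 7–2.
Dumpling House vs Maru: Dumpling House wins 7–2.
Juniper wins every pairwise contest, so Juniper is the Condorcet winner.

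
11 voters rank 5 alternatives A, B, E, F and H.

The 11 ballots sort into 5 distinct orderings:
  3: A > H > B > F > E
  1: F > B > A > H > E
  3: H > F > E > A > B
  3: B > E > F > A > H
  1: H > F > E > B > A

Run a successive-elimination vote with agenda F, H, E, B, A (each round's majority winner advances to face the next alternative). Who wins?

A

Round 1: F vs H — 4–7, H advances.
Round 2: H vs E — 8–3, H advances.
Round 3: H vs B — 7–4, H advances.
Round 4: H vs A — 4–7, A advances.
A survives the agenda.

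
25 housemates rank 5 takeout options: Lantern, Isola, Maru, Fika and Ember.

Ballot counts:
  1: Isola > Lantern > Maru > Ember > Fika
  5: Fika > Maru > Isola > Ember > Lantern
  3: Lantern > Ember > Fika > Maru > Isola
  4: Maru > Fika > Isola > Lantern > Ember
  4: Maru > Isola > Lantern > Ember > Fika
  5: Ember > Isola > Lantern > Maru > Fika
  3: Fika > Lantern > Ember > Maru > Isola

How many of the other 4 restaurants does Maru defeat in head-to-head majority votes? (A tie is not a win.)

Maru against each rival (25 friends):
Maru vs Lantern: Maru, 13–12.
Maru vs Isola: Maru, 19–6.
Maru vs Fika: Maru, 14–11.
Maru vs Ember: Maru wins 14–11.
Maru beats Lantern, Isola, Fika, Ember — 4 pairwise wins.

4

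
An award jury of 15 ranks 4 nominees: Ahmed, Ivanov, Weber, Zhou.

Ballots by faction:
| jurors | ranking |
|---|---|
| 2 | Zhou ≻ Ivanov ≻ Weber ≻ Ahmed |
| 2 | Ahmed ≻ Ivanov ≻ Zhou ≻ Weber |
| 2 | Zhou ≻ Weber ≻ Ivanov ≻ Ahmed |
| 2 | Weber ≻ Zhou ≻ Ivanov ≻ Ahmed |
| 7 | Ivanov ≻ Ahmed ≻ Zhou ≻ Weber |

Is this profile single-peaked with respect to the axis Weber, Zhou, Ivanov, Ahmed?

yes

Axis positions: Weber=1, Zhou=2, Ivanov=3, Ahmed=4.
Faction 1 (peak Zhou at position 2): ranking walks positions 2-3-1-4, expanding outward from the peak — single-peaked.
Faction 2 (peak Ahmed at position 4): ranking walks positions 4-3-2-1, expanding outward from the peak — single-peaked.
Faction 3 (peak Zhou at position 2): ranking walks positions 2-1-3-4, expanding outward from the peak — single-peaked.
Faction 4 (peak Weber at position 1): ranking walks positions 1-2-3-4, expanding outward from the peak — single-peaked.
Faction 5 (peak Ivanov at position 3): ranking walks positions 3-4-2-1, expanding outward from the peak — single-peaked.
Every ranking is single-peaked on this axis.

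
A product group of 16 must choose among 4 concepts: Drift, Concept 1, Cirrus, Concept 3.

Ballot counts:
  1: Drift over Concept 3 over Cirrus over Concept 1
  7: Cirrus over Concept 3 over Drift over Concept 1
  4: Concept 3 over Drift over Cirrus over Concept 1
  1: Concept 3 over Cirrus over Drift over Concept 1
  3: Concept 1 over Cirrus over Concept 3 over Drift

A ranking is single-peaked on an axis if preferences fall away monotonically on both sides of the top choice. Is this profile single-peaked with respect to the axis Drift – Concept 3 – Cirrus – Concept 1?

yes

Axis positions: Drift=1, Concept 3=2, Cirrus=3, Concept 1=4.
Type 1 (peak Drift at position 1): ranking walks positions 1-2-3-4, expanding outward from the peak — single-peaked.
Type 2 (peak Cirrus at position 3): ranking walks positions 3-2-1-4, expanding outward from the peak — single-peaked.
Type 3 (peak Concept 3 at position 2): ranking walks positions 2-1-3-4, expanding outward from the peak — single-peaked.
Type 4 (peak Concept 3 at position 2): ranking walks positions 2-3-1-4, expanding outward from the peak — single-peaked.
Type 5 (peak Concept 1 at position 4): ranking walks positions 4-3-2-1, expanding outward from the peak — single-peaked.
Every ranking is single-peaked on this axis.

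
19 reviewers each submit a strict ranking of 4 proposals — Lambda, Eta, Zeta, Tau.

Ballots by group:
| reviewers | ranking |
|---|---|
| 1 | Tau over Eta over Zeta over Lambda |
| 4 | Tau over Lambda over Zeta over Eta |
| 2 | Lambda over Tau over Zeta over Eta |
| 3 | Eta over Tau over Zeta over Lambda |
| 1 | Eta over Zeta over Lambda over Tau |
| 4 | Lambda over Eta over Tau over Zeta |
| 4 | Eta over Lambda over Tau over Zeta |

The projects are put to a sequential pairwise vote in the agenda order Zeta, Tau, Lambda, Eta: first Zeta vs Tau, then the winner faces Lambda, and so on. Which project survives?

Lambda

Round 1: Zeta vs Tau — 1–18, Tau advances.
Round 2: Tau vs Lambda — 8–11, Lambda advances.
Round 3: Lambda vs Eta — 10–9, Lambda advances.
The agenda winner is Lambda.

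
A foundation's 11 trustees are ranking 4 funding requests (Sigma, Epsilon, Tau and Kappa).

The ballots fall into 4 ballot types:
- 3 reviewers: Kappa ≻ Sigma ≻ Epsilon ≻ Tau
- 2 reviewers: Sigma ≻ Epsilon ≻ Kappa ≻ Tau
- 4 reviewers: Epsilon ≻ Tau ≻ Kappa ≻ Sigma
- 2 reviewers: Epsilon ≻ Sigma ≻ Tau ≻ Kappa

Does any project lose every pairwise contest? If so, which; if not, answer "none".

Head-to-head results (11 reviewers):
Sigma vs Epsilon: Sigma preferred on 3+2 = 5 ballots; Epsilon wins 6–5.
Sigma vs Tau: 7 to 4, Sigma.
Sigma vs Kappa: Sigma preferred on 2+2 = 4 ballots; Kappa wins 7–4.
Epsilon vs Tau: Epsilon is ranked higher on 3+2+4+2 = 11 ballots, Tau on 0. Epsilon wins 11–0.
Epsilon vs Kappa: Epsilon is ranked higher on 2+4+2 = 8 ballots, Kappa on 3. Epsilon wins 8–3.
Tau vs Kappa: Tau wins 6–5.
Each project has at least one pairwise win (Sigma beats Tau; Epsilon beats Sigma; Tau beats Kappa; Kappa beats Sigma) — no Condorcet loser.

none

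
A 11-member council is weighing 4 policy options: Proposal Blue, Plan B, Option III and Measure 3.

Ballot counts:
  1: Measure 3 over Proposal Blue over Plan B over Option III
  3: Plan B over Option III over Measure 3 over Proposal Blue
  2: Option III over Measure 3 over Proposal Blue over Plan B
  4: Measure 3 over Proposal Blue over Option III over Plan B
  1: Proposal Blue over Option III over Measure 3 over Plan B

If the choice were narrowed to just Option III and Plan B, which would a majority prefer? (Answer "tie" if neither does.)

Option III

Ballots ranking Option III above Plan B: 2 + 4 + 1 = 7.
Ballots ranking Plan B above Option III: 11 − 7 = 4.
Option III wins the head-to-head 7–4.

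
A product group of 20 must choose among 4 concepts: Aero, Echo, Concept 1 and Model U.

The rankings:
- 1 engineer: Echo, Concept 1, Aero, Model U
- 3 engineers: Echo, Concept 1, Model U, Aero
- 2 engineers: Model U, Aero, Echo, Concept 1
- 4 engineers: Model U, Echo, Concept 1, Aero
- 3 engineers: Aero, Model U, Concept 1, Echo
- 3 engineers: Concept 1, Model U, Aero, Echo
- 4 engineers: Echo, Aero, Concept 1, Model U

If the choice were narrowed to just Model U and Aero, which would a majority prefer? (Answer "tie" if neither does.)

Model U

Ballots ranking Model U above Aero: 3 + 2 + 4 + 3 = 12.
Ballots ranking Aero above Model U: 20 − 12 = 8.
Model U wins the head-to-head 12–8.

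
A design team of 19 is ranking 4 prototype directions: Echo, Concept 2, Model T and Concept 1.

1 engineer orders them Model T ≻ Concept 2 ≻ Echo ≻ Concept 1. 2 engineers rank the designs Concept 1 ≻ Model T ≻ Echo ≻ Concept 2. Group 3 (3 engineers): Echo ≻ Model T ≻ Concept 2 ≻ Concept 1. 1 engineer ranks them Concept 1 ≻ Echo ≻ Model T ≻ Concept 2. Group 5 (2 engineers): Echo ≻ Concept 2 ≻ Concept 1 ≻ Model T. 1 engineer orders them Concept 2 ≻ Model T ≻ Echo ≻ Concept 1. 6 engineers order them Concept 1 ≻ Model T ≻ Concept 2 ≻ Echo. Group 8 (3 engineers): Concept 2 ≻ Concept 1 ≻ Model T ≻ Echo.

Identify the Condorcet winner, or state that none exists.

none

Pairwise majorities:
Echo vs Concept 2: Echo preferred on 2+3+1+2 = 8 ballots; Concept 2 wins 11–8.
Echo vs Model T: 3+1+2 = 6 for Echo, 13 for Model T — Model T by 13–6.
Echo vs Concept 1: Echo is ranked higher on 1+3+2+1 = 7 ballots, Concept 1 on 12. Concept 1 wins 12–7.
Concept 2 vs Model T: Concept 2 preferred on 2+1+3 = 6 ballots; Model T wins 13–6.
Concept 2 vs Concept 1: 1+3+2+1+3 = 10 for Concept 2, 9 for Concept 1 — Concept 2 by 10–9.
Model T vs Concept 1: 1+3+1 = 5 for Model T, 14 for Concept 1 — Concept 1 by 14–5.
Every design loses at least once (Echo loses to Concept 2; Concept 2 loses to Model T; Model T loses to Concept 1; Concept 1 loses to Concept 2). The majority relation contains the cycle Concept 2 → Concept 1 → Model T → Concept 2, so there is no Condorcet winner.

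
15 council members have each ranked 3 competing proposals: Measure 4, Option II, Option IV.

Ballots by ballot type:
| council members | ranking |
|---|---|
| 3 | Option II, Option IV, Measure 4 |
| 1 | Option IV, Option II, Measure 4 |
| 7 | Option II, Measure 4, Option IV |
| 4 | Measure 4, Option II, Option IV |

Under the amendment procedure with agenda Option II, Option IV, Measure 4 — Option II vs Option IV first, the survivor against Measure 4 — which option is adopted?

Option II

Round 1: Option II vs Option IV — 14–1, Option II advances.
Round 2: Option II vs Measure 4 — 11–4, Option II advances.
Option II survives the agenda.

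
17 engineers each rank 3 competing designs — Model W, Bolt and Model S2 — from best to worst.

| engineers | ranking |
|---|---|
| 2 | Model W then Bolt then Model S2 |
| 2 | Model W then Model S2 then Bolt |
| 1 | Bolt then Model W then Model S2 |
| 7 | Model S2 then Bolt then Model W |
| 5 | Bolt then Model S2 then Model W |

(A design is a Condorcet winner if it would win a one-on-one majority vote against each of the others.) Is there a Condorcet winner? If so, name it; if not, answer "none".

Pairwise majorities:
Model W vs Bolt: 2+2 = 4 for Model W, 13 for Bolt — Bolt by 13–4.
Model W vs Model S2: 2+2+1 = 5 for Model W, 12 for Model S2 — Model S2 by 12–5.
Bolt vs Model S2: Model S2, 9–8.
Model S2 beats each of Model W, Bolt — Model S2 is the Condorcet winner.

Model S2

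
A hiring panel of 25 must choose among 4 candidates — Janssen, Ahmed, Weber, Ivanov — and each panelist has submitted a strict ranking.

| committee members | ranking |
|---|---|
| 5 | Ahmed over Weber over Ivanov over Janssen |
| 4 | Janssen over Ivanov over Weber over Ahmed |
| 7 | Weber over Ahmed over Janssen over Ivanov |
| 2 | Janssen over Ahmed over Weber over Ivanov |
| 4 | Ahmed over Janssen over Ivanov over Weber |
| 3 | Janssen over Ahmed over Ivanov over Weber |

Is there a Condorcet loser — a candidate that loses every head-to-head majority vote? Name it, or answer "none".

Ivanov

Head-to-head results (25 committee members):
Janssen vs Ahmed: 4+2+3 = 9 for Janssen, 16 for Ahmed — Ahmed by 16–9.
Janssen–Weber: Janssen 13–12.
Janssen–Ivanov: Janssen 20–5.
Ahmed vs Weber: 14 to 11, Ahmed.
Ahmed–Ivanov: Ahmed 21–4.
Weber vs Ivanov: Weber is ranked higher on 5+7+2 = 14 ballots, Ivanov on 11. Weber wins 14–11.
Only Ivanov has no wins; Ivanov is the Condorcet loser.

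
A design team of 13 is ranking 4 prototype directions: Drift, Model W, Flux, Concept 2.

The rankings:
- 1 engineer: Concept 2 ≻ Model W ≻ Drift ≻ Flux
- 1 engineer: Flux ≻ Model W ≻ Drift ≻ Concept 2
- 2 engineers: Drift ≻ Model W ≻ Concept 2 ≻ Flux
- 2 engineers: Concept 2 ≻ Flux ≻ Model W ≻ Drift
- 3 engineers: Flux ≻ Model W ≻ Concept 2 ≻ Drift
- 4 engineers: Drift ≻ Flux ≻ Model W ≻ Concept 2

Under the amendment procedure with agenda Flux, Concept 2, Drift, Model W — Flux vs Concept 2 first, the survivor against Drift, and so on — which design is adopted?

Model W

Round 1: Flux vs Concept 2 — 8–5, Flux advances.
Round 2: Flux vs Drift — 6–7, Drift advances.
Round 3: Drift vs Model W — 6–7, Model W advances.
The agenda winner is Model W.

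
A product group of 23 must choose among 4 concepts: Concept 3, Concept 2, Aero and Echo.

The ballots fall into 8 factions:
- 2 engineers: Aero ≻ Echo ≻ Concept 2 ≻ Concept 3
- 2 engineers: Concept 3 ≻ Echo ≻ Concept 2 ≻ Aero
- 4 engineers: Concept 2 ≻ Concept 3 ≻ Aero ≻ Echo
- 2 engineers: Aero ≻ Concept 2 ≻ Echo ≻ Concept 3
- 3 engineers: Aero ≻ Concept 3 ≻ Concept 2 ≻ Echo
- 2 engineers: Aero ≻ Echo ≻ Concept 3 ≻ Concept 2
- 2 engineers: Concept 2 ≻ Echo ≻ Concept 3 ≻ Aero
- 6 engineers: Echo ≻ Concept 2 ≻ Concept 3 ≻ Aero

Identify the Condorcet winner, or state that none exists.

none

Pairwise majorities:
Concept 3 vs Concept 2: Concept 3 preferred on 2+3+2 = 7 ballots; Concept 2 wins 16–7.
Concept 3–Aero: Concept 3 14–9.
Concept 3 vs Echo: Concept 3 preferred on 2+4+3 = 9 ballots; Echo wins 14–9.
Concept 2 vs Aero: Concept 2, 14–9.
Concept 2 vs Echo: Concept 2 preferred on 4+2+3+2 = 11 ballots; Echo wins 12–11.
Aero–Echo: Aero 13–10.
Each design drops at least one matchup (Concept 3 loses to Concept 2; Concept 2 loses to Echo; Aero loses to Concept 3; Echo loses to Aero); the cycle Concept 3 > Aero > Echo > Concept 3 rules out a Condorcet winner.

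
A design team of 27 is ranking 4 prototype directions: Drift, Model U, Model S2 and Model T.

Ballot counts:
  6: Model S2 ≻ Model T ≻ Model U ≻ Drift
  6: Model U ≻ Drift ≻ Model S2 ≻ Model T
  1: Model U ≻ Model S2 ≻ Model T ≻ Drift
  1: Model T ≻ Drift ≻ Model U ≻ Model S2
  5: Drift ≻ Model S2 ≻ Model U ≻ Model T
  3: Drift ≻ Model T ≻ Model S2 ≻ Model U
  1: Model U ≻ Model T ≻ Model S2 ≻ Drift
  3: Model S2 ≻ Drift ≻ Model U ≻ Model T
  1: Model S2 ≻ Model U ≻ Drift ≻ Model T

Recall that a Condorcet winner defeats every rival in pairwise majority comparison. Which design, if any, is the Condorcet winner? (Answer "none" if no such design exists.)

Head-to-head results (27 engineers):
Drift vs Model U: 12 to 15, Model U.
Drift vs Model S2: Drift wins 15–12.
Drift–Model T: Drift 18–9.
Model U vs Model S2: Model U preferred on 6+1+1+1 = 9 ballots; Model S2 wins 18–9.
Model U vs Model T: 17 to 10, Model U.
Model S2 vs Model T: Model S2, 22–5.
Each design drops at least one matchup (Drift loses to Model U; Model U loses to Model S2; Model S2 loses to Drift; Model T loses to Drift); the cycle Drift → Model S2 → Model U → Drift rules out a Condorcet winner.

none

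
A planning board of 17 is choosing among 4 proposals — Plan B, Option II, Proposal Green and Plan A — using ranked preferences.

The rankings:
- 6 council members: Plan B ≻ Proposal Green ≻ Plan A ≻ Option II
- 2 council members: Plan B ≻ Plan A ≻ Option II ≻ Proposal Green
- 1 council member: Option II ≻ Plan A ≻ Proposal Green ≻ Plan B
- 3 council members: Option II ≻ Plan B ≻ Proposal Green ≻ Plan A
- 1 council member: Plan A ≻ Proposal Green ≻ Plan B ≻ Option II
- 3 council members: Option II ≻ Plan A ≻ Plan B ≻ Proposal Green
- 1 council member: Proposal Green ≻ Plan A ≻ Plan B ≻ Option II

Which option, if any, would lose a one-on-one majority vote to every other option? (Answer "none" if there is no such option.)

Pairwise majorities:
Plan B vs Option II: 6+2+1+1 = 10 for Plan B, 7 for Option II — Plan B by 10–7.
Plan B–Proposal Green: Plan B 14–3.
Plan B–Plan A: Plan B 11–6.
Option II–Proposal Green: Option II 9–8.
Option II vs Plan A: Plan A, 10–7.
Proposal Green vs Plan A: 10 to 7, Proposal Green.
Each option has at least one pairwise win (Plan B beats Option II; Option II beats Proposal Green; Proposal Green beats Plan A; Plan A beats Option II) — no Condorcet loser.

none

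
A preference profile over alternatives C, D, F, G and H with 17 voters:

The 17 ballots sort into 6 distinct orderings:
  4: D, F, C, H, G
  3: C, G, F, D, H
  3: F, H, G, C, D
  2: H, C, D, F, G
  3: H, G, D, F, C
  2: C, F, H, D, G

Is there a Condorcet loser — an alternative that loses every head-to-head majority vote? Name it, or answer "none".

none

Pairwise majorities:
C vs D: C preferred on 3+3+2+2 = 10 ballots; C wins 10–7.
C vs F: C preferred on 3+2+2 = 7 ballots; F wins 10–7.
C–G: C 11–6.
C vs H: C, 9–8.
D vs F: D preferred on 4+2+3 = 9 ballots; D wins 9–8.
D vs G: D is ranked higher on 4+2+2 = 8 ballots, G on 9. G wins 9–8.
D vs H: 4+3 = 7 for D, 10 for H — H by 10–7.
F vs G: F wins 11–6.
F vs H: 4+3+3+2 = 12 for F, 5 for H — F by 12–5.
G vs H: H, 14–3.
No alternative is winless: C beats D; D beats F; F beats C; G beats D; H beats D. There is no Condorcet loser.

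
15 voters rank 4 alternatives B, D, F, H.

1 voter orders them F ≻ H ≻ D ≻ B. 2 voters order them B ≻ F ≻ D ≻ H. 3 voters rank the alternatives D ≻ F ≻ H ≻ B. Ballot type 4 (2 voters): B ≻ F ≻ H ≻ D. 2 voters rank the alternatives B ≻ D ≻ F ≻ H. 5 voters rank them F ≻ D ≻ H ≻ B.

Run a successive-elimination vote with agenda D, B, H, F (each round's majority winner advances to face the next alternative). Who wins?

F

Round 1: D vs B — 9–6, D advances.
Round 2: D vs H — 12–3, D advances.
Round 3: D vs F — 5–10, F advances.
The agenda winner is F.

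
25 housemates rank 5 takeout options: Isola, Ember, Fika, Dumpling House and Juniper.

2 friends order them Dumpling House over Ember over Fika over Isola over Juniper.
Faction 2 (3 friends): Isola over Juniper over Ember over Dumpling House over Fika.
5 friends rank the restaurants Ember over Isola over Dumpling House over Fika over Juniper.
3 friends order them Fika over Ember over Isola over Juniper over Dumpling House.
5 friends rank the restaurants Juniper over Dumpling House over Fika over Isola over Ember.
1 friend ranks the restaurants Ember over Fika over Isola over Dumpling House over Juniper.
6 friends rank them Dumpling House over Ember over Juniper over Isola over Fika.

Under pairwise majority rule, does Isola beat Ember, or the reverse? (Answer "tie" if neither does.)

Ember

Ballots ranking Isola above Ember: 3 + 5 = 8.
Ballots ranking Ember above Isola: 25 − 8 = 17.
Ember wins the head-to-head 17–8.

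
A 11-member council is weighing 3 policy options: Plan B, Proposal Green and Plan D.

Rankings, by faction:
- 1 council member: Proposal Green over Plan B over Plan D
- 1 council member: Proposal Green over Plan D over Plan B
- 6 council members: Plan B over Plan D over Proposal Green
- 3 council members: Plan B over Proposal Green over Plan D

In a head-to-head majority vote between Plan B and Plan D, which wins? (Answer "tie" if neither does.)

Ballots ranking Plan B above Plan D: 1 + 6 + 3 = 10.
Ballots ranking Plan D above Plan B: 11 − 10 = 1.
Plan B wins the head-to-head 10–1.

Plan B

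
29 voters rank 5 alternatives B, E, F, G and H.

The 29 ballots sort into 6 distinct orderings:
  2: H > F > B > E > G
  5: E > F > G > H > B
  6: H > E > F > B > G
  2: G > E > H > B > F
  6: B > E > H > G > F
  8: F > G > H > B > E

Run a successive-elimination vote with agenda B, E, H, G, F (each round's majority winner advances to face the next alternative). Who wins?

F

Round 1: B vs E — 16–13, B advances.
Round 2: B vs H — 6–23, H advances.
Round 3: H vs G — 14–15, G advances.
Round 4: G vs F — 8–21, F advances.
F survives the agenda.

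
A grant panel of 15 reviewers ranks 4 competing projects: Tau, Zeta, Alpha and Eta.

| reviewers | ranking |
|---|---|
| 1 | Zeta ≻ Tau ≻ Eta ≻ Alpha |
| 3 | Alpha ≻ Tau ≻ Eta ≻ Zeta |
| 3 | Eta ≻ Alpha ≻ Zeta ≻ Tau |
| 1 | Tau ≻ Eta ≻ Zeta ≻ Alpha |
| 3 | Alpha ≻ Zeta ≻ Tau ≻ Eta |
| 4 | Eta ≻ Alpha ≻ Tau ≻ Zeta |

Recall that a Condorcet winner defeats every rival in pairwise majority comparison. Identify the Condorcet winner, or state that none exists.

Head-to-head results (15 reviewers):
Tau vs Zeta: 8 to 7, Tau.
Tau vs Alpha: 2 to 13, Alpha.
Tau vs Eta: 1+3+1+3 = 8 for Tau, 7 for Eta — Tau by 8–7.
Zeta vs Alpha: Zeta is ranked higher on 1+1 = 2 ballots, Alpha on 13. Alpha wins 13–2.
Zeta vs Eta: Zeta preferred on 1+3 = 4 ballots; Eta wins 11–4.
Alpha vs Eta: 6 to 9, Eta.
Each project drops at least one matchup (Tau loses to Alpha; Zeta loses to Tau; Alpha loses to Eta; Eta loses to Tau); the cycle Tau beats Eta beats Alpha beats Tau rules out a Condorcet winner.

none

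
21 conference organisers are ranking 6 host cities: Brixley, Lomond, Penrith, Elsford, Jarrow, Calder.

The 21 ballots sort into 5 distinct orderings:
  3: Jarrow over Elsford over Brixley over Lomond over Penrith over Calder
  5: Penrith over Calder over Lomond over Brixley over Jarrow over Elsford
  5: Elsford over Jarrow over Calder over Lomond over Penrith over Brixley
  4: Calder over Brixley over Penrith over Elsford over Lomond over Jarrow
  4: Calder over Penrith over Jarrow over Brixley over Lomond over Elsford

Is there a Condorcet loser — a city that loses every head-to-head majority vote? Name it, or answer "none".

Lomond

Head-to-head results (21 organisers):
Brixley vs Lomond: 3+4+4 = 11 for Brixley, 10 for Lomond — Brixley by 11–10.
Brixley–Penrith: Penrith 14–7.
Brixley vs Elsford: Brixley, 13–8.
Brixley vs Jarrow: Brixley preferred on 5+4 = 9 ballots; Jarrow wins 12–9.
Brixley vs Calder: Calder wins 18–3.
Lomond–Penrith: Penrith 13–8.
Lomond vs Elsford: Elsford wins 12–9.
Lomond vs Jarrow: Jarrow wins 12–9.
Lomond vs Calder: Calder wins 18–3.
Penrith vs Elsford: Penrith is ranked higher on 5+4+4 = 13 ballots, Elsford on 8. Penrith wins 13–8.
Penrith vs Jarrow: Penrith wins 13–8.
Penrith–Calder: Calder 13–8.
Elsford vs Jarrow: Jarrow wins 12–9.
Elsford vs Calder: 3+5 = 8 for Elsford, 13 for Calder — Calder by 13–8.
Jarrow vs Calder: Jarrow is ranked higher on 3+5 = 8 ballots, Calder on 13. Calder wins 13–8.
Only Lomond has no wins; Lomond is the Condorcet loser.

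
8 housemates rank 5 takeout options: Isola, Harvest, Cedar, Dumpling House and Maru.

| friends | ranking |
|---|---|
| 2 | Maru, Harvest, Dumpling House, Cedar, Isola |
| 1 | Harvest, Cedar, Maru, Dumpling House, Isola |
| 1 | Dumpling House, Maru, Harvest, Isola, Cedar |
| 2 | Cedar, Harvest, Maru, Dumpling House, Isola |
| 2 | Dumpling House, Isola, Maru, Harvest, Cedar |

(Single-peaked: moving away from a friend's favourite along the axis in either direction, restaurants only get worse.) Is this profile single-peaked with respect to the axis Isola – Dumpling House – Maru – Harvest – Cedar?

yes

Axis positions: Isola=1, Dumpling House=2, Maru=3, Harvest=4, Cedar=5.
Ballot type 1 (peak Maru at position 3): ranking walks positions 3-4-2-5-1, expanding outward from the peak — single-peaked.
Ballot type 2 (peak Harvest at position 4): ranking walks positions 4-5-3-2-1, expanding outward from the peak — single-peaked.
Ballot type 3 (peak Dumpling House at position 2): ranking walks positions 2-3-4-1-5, expanding outward from the peak — single-peaked.
Ballot type 4 (peak Cedar at position 5): ranking walks positions 5-4-3-2-1, expanding outward from the peak — single-peaked.
Ballot type 5 (peak Dumpling House at position 2): ranking walks positions 2-1-3-4-5, expanding outward from the peak — single-peaked.
Every ranking is single-peaked on this axis.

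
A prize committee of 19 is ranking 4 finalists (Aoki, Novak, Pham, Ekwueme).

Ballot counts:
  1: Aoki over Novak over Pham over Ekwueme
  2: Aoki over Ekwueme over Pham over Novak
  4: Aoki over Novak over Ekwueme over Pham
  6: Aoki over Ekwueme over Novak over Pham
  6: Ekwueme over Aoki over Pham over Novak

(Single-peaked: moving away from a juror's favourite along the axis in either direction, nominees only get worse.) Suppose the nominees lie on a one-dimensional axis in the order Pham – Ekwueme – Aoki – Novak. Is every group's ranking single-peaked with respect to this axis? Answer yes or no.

Axis positions: Pham=1, Ekwueme=2, Aoki=3, Novak=4.
Group 1: ranking walks positions 3-4-1-2; Pham is ranked above Ekwueme even though Ekwueme lies between Pham and the peak Aoki on the axis — preferences dip and rise again. Not single-peaked.
Group 2 (peak Aoki at position 3): ranking walks positions 3-2-1-4, expanding outward from the peak — single-peaked.
Group 3 (peak Aoki at position 3): ranking walks positions 3-4-2-1, expanding outward from the peak — single-peaked.
Group 4 (peak Aoki at position 3): ranking walks positions 3-2-4-1, expanding outward from the peak — single-peaked.
Group 5 (peak Ekwueme at position 2): ranking walks positions 2-3-1-4, expanding outward from the peak — single-peaked.
Group 1 violates single-peakedness, so the profile is not single-peaked on this axis.

no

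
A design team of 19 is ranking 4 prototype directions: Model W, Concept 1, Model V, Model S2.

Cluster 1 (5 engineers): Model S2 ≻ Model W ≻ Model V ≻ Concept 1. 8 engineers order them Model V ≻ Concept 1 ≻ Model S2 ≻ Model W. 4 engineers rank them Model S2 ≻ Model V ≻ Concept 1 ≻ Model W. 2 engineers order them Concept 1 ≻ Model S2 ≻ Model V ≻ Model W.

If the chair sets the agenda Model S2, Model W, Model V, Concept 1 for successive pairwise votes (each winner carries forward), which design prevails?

Concept 1

Round 1: Model S2 vs Model W — 19–0, Model S2 advances.
Round 2: Model S2 vs Model V — 11–8, Model S2 advances.
Round 3: Model S2 vs Concept 1 — 9–10, Concept 1 advances.
Concept 1 survives the agenda.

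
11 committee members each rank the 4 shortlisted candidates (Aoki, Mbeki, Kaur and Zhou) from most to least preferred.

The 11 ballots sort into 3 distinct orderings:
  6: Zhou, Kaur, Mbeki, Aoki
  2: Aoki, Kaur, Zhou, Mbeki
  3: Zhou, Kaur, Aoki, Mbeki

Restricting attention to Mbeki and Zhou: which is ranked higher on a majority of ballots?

Zhou

No ballot ranks Mbeki above Zhou: 0.
Ballots ranking Zhou above Mbeki: 11 − 0 = 11.
Zhou wins the head-to-head 11–0.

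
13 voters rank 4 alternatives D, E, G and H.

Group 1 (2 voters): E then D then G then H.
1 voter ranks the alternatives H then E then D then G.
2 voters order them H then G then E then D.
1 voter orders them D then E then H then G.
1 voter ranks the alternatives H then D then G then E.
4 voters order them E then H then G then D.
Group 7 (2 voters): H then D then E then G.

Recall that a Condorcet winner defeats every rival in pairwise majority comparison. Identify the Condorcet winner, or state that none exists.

Head-to-head results (13 voters):
D vs E: E, 9–4.
D vs G: D wins 7–6.
D vs H: H, 10–3.
E vs G: E wins 10–3.
E vs H: E, 7–6.
G–H: H 11–2.
E defeats every rival head-to-head and is the Condorcet winner.

E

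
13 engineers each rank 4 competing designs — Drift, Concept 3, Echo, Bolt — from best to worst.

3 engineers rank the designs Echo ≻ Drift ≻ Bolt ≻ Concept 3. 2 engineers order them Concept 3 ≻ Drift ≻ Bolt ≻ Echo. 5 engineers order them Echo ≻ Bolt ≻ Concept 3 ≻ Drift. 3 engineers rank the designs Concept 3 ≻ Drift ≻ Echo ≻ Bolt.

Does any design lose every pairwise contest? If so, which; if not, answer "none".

none

Head-to-head results (13 engineers):
Drift–Concept 3: Concept 3 10–3.
Drift–Echo: Echo 8–5.
Drift vs Bolt: Drift is ranked higher on 3+2+3 = 8 ballots, Bolt on 5. Drift wins 8–5.
Concept 3 vs Echo: Concept 3 is ranked higher on 2+3 = 5 ballots, Echo on 8. Echo wins 8–5.
Concept 3–Bolt: Bolt 8–5.
Echo vs Bolt: Echo, 11–2.
No design is winless: Drift beats Bolt; Concept 3 beats Drift; Echo beats Drift; Bolt beats Concept 3. There is no Condorcet loser.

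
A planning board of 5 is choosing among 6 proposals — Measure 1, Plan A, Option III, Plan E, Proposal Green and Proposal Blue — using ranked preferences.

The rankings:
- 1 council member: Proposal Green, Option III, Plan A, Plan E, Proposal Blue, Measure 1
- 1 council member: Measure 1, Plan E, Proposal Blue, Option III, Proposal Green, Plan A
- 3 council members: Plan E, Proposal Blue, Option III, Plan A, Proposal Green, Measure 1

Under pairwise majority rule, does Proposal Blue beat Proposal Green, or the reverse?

Ballots ranking Proposal Blue above Proposal Green: 1 + 3 = 4.
Ballots ranking Proposal Green above Proposal Blue: 5 − 4 = 1.
Proposal Blue wins the head-to-head 4–1.

Proposal Blue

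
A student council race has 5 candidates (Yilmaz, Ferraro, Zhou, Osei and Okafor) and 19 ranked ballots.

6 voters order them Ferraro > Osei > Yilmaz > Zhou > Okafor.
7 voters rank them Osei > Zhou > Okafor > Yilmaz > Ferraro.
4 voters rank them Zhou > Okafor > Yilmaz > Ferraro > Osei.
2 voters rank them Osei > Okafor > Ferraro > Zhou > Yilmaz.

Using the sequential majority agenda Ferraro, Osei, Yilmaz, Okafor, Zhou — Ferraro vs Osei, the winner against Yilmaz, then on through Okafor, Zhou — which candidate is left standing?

Zhou

Round 1: Ferraro vs Osei — 10–9, Ferraro advances.
Round 2: Ferraro vs Yilmaz — 8–11, Yilmaz advances.
Round 3: Yilmaz vs Okafor — 6–13, Okafor advances.
Round 4: Okafor vs Zhou — 2–17, Zhou advances.
The agenda winner is Zhou.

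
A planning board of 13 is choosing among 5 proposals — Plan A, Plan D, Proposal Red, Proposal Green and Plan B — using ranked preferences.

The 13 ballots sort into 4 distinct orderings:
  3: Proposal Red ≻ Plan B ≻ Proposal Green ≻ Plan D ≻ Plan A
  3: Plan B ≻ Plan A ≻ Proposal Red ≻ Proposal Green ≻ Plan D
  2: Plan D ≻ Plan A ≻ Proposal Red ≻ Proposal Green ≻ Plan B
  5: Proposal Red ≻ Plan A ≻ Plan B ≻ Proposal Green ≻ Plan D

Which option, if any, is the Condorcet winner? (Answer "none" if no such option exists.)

Head-to-head results (13 council members):
Plan A vs Plan D: Plan A wins 8–5.
Plan A vs Proposal Red: Proposal Red wins 8–5.
Plan A vs Proposal Green: Plan A wins 10–3.
Plan A–Plan B: Plan A 7–6.
Plan D vs Proposal Red: Proposal Red, 11–2.
Plan D–Proposal Green: Proposal Green 11–2.
Plan D–Plan B: Plan B 11–2.
Proposal Red–Proposal Green: Proposal Red 13–0.
Proposal Red vs Plan B: Proposal Red wins 10–3.
Proposal Green–Plan B: Plan B 11–2.
Proposal Red beats each of Plan A, Plan D, Proposal Green, Plan B — Proposal Red is the Condorcet winner.

Proposal Red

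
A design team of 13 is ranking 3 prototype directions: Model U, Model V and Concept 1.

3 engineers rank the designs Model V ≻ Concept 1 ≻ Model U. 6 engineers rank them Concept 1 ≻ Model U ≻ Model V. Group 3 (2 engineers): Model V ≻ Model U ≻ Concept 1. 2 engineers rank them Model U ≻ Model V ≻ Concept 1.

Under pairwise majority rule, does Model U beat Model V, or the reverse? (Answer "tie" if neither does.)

Ballots ranking Model U above Model V: 6 + 2 = 8.
Ballots ranking Model V above Model U: 13 − 8 = 5.
Model U wins the head-to-head 8–5.

Model U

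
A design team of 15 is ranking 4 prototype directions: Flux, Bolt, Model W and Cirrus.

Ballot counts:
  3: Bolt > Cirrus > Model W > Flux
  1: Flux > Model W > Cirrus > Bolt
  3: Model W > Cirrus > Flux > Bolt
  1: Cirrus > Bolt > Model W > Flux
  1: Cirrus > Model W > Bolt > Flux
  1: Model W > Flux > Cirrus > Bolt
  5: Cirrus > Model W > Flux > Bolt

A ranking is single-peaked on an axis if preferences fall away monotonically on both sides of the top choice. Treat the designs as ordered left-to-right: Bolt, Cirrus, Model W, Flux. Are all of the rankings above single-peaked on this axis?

Axis positions: Bolt=1, Cirrus=2, Model W=3, Flux=4.
Type 1 (peak Bolt at position 1): ranking walks positions 1-2-3-4, expanding outward from the peak — single-peaked.
Type 2 (peak Flux at position 4): ranking walks positions 4-3-2-1, expanding outward from the peak — single-peaked.
Type 3 (peak Model W at position 3): ranking walks positions 3-2-4-1, expanding outward from the peak — single-peaked.
Type 4 (peak Cirrus at position 2): ranking walks positions 2-1-3-4, expanding outward from the peak — single-peaked.
Type 5 (peak Cirrus at position 2): ranking walks positions 2-3-1-4, expanding outward from the peak — single-peaked.
Type 6 (peak Model W at position 3): ranking walks positions 3-4-2-1, expanding outward from the peak — single-peaked.
Type 7 (peak Cirrus at position 2): ranking walks positions 2-3-4-1, expanding outward from the peak — single-peaked.
Every ranking is single-peaked on this axis.

yes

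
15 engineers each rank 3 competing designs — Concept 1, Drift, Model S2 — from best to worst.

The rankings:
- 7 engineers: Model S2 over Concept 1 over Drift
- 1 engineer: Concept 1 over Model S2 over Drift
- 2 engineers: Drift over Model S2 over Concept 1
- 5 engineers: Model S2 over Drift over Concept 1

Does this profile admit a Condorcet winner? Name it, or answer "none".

Model S2

Head-to-head results (15 engineers):
Concept 1 vs Drift: Concept 1, 8–7.
Concept 1–Model S2: Model S2 14–1.
Drift vs Model S2: Model S2 wins 13–2.
Model S2 wins every pairwise contest, so Model S2 is the Condorcet winner.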